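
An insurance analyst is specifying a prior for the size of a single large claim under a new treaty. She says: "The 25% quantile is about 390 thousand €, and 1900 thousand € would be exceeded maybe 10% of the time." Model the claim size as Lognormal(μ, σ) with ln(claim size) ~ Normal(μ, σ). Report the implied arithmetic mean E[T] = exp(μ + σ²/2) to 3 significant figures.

E[T] ≈ 934 thousand €

If T ~ Lognormal(μ,σ) then ln T ~ Normal(μ,σ), so the p-quantile of ln T is μ + z_p·σ.
ln(390) = 5.966 and ln(1900) = 7.55; z_{0.25} = -0.6745, z_{0.9} = 1.282.
σ = (7.55 − 5.966)/(1.282 − (-0.6745)) = 0.810.
μ = 5.966 − (-0.6745)·0.810 = 6.512.
E[T] = exp(μ + σ²/2) = exp(6.512 + 0.3277) = 934 thousand €.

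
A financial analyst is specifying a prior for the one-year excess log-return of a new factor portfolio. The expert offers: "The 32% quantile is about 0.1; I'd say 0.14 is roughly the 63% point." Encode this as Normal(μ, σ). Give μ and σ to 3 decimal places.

For Normal(μ,σ), the p-quantile is μ + z_p·σ. Here z_{0.32} = -0.4677, z_{0.63} = 0.3319.
So 0.1 = μ − 0.4677σ and 0.14 = μ + 0.3319σ.
Subtracting: σ = (0.14 − 0.1)/(0.3319 − (-0.4677)) = 0.050.
Then μ = 0.1 − (-0.4677)·0.050 = 0.123.

μ = 0.123, σ = 0.050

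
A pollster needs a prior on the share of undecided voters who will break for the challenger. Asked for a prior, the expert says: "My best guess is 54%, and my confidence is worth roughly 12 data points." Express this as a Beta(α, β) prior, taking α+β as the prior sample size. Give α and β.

α = 6.48, β = 5.52

Under the effective-sample-size interpretation, Beta(α, β) has prior mean α/(α+β) and prior sample size α+β.
So α+β = 12 and α/(α+β) = 0.54, giving α = 0.54·12 = 6.48 and β = 12 − 6.48 = 5.52.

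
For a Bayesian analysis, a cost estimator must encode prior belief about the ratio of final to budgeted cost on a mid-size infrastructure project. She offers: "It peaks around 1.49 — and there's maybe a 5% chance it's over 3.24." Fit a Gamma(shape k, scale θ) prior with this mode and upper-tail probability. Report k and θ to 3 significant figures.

Gamma(k,θ) with k>1 has mode (k−1)θ, so θ = 1.49/(k−1).
Need P(X < 3.24) = 0.95 with θ tied to k this way. Start at k = 2, θ = 1.49: P(X<3.24) ≈ 0.639.
Too low — raise k to concentrate. Iterating converges to k ≈ 5.56.
Then θ = 1.49/(5.56−1) ≈ 0.326.

k ≈ 5.56, θ ≈ 0.326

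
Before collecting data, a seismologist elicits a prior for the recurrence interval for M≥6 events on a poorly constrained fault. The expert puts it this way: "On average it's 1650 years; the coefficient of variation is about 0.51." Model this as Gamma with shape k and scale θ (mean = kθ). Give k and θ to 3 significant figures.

For Gamma(k, scale θ): mean = kθ, variance = kθ², so CV = 1/√k.
CV = 0.51, hence k = 1/CV² = 3.84.
Then θ = mean/k = 1650/3.84 = 429.

k ≈ 3.84, θ ≈ 429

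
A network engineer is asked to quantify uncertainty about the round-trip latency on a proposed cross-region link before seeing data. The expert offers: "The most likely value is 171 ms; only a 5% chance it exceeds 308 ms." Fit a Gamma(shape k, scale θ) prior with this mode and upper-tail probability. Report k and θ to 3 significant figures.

Gamma(k,θ) with k>1 has mode (k−1)θ, so θ = 171/(k−1).
Need P(X < 308) = 0.95 with θ tied to k this way. Start at k = 2, θ = 171: P(X<308) ≈ 0.538.
Too low — raise k to concentrate. Iterating converges to k ≈ 9.05.
Then θ = 171/(9.05−1) ≈ 21.2.

k ≈ 9.05, θ ≈ 21.2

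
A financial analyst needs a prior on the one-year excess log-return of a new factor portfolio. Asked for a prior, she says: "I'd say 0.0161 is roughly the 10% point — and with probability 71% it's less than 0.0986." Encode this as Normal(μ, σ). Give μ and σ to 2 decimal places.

μ = 0.07, σ = 0.04

The p-quantile of Normal(μ,σ) is μ + z_p·σ, with z_{0.1} = -1.282 and z_{0.71} = 0.5534.
Eliminate σ: μ = (z₂·x₁ − z₁·x₂)/(z₂ − z₁) = (0.5534·0.0161 − (-1.282)·0.0986)/1.835 = 0.07.
Then σ = (x₂ − x₁)/(z₂ − z₁) = (0.0986 − 0.0161)/1.835 = 0.04.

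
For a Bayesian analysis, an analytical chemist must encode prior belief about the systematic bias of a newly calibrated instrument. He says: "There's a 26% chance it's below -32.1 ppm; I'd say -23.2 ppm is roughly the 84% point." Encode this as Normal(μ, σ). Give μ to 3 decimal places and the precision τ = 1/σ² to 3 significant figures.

For Normal(μ,σ), the p-quantile is μ + z_p·σ. Here z_{0.26} = -0.6433, z_{0.84} = 0.9945.
So -32.1 = μ − 0.6433σ and -23.2 = μ + 0.9945σ.
Subtracting: σ = (-23.2 − -32.1)/(0.9945 − (-0.6433)) = 5.434.
Then μ = -32.1 − (-0.6433)·5.434 = -28.604.
Precision τ = 1/σ² = 1/5.434² = 0.0339.

μ = -28.604, τ = 0.0339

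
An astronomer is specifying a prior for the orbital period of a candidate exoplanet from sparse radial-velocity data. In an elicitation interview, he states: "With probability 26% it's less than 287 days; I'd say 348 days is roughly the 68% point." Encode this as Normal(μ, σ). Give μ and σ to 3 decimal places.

μ = 322.322, σ = 54.903

For Normal(μ,σ), the p-quantile is μ + z_p·σ. Here z_{0.26} = -0.6433, z_{0.68} = 0.4677.
So 287 = μ − 0.6433σ and 348 = μ + 0.4677σ.
Subtracting: σ = (348 − 287)/(0.4677 − (-0.6433)) = 54.903.
Then μ = 287 − (-0.6433)·54.903 = 322.322.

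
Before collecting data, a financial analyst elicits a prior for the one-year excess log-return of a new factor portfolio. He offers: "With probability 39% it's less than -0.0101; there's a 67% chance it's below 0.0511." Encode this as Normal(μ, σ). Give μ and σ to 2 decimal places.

For Normal(μ,σ), the p-quantile is μ + z_p·σ. Here z_{0.39} = -0.2793, z_{0.67} = 0.4399.
So -0.0101 = μ − 0.2793σ and 0.0511 = μ + 0.4399σ.
Subtracting: σ = (0.0511 − -0.0101)/(0.4399 − (-0.2793)) = 0.09.
Then μ = -0.0101 − (-0.2793)·0.09 = 0.01.

μ = 0.01, σ = 0.09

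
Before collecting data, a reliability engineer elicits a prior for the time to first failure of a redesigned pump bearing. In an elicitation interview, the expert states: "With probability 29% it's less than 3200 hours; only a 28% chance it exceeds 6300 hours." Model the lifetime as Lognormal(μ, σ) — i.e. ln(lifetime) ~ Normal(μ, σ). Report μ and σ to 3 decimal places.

μ ≈ 8.401, σ ≈ 0.596

If T ~ Lognormal(μ,σ) then ln T ~ Normal(μ,σ), so the p-quantile of ln T is μ + z_p·σ.
ln(3200) = 8.071 and ln(6300) = 8.748; z_{0.29} = -0.5534, z_{0.72} = 0.5828.
σ = (8.748 − 8.071)/(0.5828 − (-0.5534)) = 0.596.
μ = 8.071 − (-0.5534)·0.596 = 8.401.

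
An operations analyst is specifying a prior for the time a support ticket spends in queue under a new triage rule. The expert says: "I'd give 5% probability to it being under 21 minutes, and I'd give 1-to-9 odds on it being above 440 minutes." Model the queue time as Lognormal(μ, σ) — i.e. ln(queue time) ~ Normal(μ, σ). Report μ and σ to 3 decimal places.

μ ≈ 4.754, σ ≈ 1.040

If T ~ Lognormal(μ,σ) then ln T ~ Normal(μ,σ), so the p-quantile of ln T is μ + z_p·σ.
ln(21) = 3.045 and ln(440) = 6.087; z_{0.05} = -1.645, z_{0.9} = 1.282.
σ = (6.087 − 3.045)/(1.282 − (-1.645)) = 1.040.
μ = 3.045 − (-1.645)·1.040 = 4.754.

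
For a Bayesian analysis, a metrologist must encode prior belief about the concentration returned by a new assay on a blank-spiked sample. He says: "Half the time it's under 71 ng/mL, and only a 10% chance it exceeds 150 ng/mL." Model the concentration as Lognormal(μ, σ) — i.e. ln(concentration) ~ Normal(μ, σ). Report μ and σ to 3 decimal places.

If T ~ Lognormal(μ,σ) then ln T ~ Normal(μ,σ), so the p-quantile of ln T is μ + z_p·σ.
ln(71) = 4.263 and ln(150) = 5.011; z_{0.5} = 0, z_{0.9} = 1.282.
σ = (5.011 − 4.263)/(1.282 − (0)) = 0.584.
μ = 4.263 − (0)·0.584 = 4.263.

μ ≈ 4.263, σ ≈ 0.584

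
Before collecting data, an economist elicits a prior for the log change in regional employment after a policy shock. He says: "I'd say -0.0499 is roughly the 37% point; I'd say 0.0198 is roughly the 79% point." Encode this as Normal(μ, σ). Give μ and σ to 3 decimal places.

The p-quantile of Normal(μ,σ) is μ + z_p·σ, with z_{0.37} = -0.3319 and z_{0.79} = 0.8064.
Eliminate σ: μ = (z₂·x₁ − z₁·x₂)/(z₂ − z₁) = (0.8064·-0.0499 − (-0.3319)·0.0198)/1.138 = -0.030.
Then σ = (x₂ − x₁)/(z₂ − z₁) = (0.0198 − -0.0499)/1.138 = 0.061.

μ = -0.030, σ = 0.061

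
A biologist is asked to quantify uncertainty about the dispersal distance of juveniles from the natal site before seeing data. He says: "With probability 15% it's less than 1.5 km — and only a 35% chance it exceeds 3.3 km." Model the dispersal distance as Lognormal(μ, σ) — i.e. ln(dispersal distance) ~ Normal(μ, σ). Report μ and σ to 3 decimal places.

If T ~ Lognormal(μ,σ) then ln T ~ Normal(μ,σ), so the p-quantile of ln T is μ + z_p·σ.
ln(1.5) = 0.4055 and ln(3.3) = 1.194; z_{0.15} = -1.036, z_{0.65} = 0.3853.
σ = (1.194 − 0.4055)/(0.3853 − (-1.036)) = 0.555.
μ = 0.4055 − (-1.036)·0.555 = 0.980.

μ ≈ 0.980, σ ≈ 0.555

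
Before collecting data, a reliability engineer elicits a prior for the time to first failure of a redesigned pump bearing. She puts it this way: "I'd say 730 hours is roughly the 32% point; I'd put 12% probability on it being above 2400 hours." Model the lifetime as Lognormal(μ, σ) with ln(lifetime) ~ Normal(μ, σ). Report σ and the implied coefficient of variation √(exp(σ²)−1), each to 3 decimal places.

If T ~ Lognormal(μ,σ) then ln T ~ Normal(μ,σ), so the p-quantile of ln T is μ + z_p·σ.
ln(730) = 6.593 and ln(2400) = 7.783; z_{0.32} = -0.4677, z_{0.88} = 1.175.
σ = (7.783 − 6.593)/(1.175 − (-0.4677)) = 0.725.
μ = 6.593 − (-0.4677)·0.725 = 6.932.
CV = √(exp(σ²)−1) = √(exp(0.5249)−1) = 0.831.

σ ≈ 0.725, CV ≈ 0.831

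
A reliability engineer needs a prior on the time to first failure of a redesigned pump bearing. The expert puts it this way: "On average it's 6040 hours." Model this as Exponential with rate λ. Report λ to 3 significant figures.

λ ≈ 0.000166

Exponential mean = 1/λ, so λ = 1/6040.0 = 0.000166.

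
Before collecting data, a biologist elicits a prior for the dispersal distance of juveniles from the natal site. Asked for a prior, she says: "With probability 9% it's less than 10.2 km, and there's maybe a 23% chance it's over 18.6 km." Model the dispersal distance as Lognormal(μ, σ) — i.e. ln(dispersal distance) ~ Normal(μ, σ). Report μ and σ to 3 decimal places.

If T ~ Lognormal(μ,σ) then ln T ~ Normal(μ,σ), so the p-quantile of ln T is μ + z_p·σ.
ln(10.2) = 2.322 and ln(18.6) = 2.923; z_{0.09} = -1.341, z_{0.77} = 0.7388.
σ = (2.923 − 2.322)/(0.7388 − (-1.341)) = 0.289.
μ = 2.322 − (-1.341)·0.289 = 2.710.

μ ≈ 2.710, σ ≈ 0.289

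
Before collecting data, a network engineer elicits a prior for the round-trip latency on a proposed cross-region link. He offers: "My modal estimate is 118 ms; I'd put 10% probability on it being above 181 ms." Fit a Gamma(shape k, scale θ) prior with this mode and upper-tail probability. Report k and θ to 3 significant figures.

Gamma(k,θ) with k>1 has mode (k−1)θ, so θ = 118/(k−1).
Need P(X < 181) = 0.9 with θ tied to k this way. Start at k = 2, θ = 118: P(X<181) ≈ 0.453.
Too low — raise k to concentrate. Iterating converges to k ≈ 11.2.
Then θ = 118/(11.2−1) ≈ 11.6.

k ≈ 11.2, θ ≈ 11.6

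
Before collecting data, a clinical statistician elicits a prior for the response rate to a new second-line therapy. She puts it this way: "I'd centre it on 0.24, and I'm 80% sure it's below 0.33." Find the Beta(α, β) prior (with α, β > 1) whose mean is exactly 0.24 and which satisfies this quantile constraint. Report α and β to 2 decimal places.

With mean 0.24 fixed, write α = 0.24s, β = 0.76s where s = α+β.
Need P(θ < 0.33) = 0.8 under Beta(0.24s, 0.76s). Normal approximation: (q−m)/√(m(1−m)/s) ≈ z_{0.8} = 0.842, so s ≈ 0.24·0.76·(0.842)²/(0.33−0.24)² = 16.0.
At s = 16.0: P(θ<0.33) ≈ 0.809. Adjusting to match 0.8 gives s ≈ 14.48.
So α = 0.24·14.48 ≈ 3.47, β = 0.76·14.48 ≈ 11.00.

α ≈ 3.47, β ≈ 11.00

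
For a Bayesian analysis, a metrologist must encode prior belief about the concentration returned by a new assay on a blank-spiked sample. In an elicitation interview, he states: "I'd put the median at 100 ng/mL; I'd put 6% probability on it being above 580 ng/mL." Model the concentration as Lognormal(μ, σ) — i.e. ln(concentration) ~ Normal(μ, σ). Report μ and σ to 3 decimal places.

μ ≈ 4.605, σ ≈ 1.131

If T ~ Lognormal(μ,σ) then ln T ~ Normal(μ,σ), so the p-quantile of ln T is μ + z_p·σ.
ln(100) = 4.605 and ln(580) = 6.363; z_{0.5} = 0, z_{0.94} = 1.555.
σ = (6.363 − 4.605)/(1.555 − (0)) = 1.131.
μ = 4.605 − (0)·1.131 = 4.605.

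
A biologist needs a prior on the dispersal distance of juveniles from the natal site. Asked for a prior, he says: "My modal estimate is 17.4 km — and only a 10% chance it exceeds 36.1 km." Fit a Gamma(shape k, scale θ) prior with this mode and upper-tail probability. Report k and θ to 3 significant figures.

k ≈ 4.61, θ ≈ 4.83

Gamma(k,θ) with k>1 has mode (k−1)θ, so θ = 17.4/(k−1).
Need P(X < 36.1) = 0.9 with θ tied to k this way. Start at k = 2, θ = 17.4: P(X<36.1) ≈ 0.614.
Too low — raise k to concentrate. Iterating converges to k ≈ 4.61.
Then θ = 17.4/(4.61−1) ≈ 4.83.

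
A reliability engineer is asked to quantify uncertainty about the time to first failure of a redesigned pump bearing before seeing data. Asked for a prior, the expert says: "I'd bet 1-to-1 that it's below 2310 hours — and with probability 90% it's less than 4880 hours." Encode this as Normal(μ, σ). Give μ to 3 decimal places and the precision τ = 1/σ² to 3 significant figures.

For Normal(μ,σ), the p-quantile is μ + z_p·σ. Here z_{0.5} = 0, z_{0.9} = 1.282.
So 2310 = μ + 0σ and 4880 = μ + 1.282σ.
Subtracting: σ = (4880 − 2310)/(1.282 − (0)) = 2005.382.
Then μ = 2310 − (0)·2005.382 = 2310.000.
Precision τ = 1/σ² = 1/2005² = 2.49e-07.

μ = 2310.000, τ = 2.49e-07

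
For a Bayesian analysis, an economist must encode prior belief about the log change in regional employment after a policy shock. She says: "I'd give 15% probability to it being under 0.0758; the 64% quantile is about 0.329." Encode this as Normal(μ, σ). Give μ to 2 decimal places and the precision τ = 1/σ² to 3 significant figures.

For Normal(μ,σ), the p-quantile is μ + z_p·σ. Here z_{0.15} = -1.036, z_{0.64} = 0.3585.
So 0.0758 = μ − 1.036σ and 0.329 = μ + 0.3585σ.
Subtracting: σ = (0.329 − 0.0758)/(0.3585 − (-1.036)) = 0.18.
Then μ = 0.0758 − (-1.036)·0.18 = 0.26.
Precision τ = 1/σ² = 1/0.1815² = 30.3.

μ = 0.26, τ = 30.3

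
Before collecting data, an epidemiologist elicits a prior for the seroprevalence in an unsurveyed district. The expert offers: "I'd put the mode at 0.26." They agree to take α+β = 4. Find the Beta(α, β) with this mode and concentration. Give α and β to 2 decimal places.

For α,β > 1 the Beta mode is (α−1)/(α+β−2). With α+β = 4, the mode is (α−1)/2.
Set (α−1)/2 = 0.26 → α = 1 + 0.26·2 = 1.52.
β = 4 − α = 2.48.

α = 1.52, β = 2.48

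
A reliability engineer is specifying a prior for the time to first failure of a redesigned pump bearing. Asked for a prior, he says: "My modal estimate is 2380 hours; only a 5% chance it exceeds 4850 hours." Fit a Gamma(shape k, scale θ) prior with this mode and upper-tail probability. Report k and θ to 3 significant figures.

Gamma(k,θ) with k>1 has mode (k−1)θ, so θ = 2380/(k−1).
Need P(X < 4850) = 0.95 with θ tied to k this way. Start at k = 2, θ = 2380: P(X<4850) ≈ 0.604.
Too low — raise k to concentrate. Iterating converges to k ≈ 6.46.
Then θ = 2380/(6.46−1) ≈ 436.

k ≈ 6.46, θ ≈ 436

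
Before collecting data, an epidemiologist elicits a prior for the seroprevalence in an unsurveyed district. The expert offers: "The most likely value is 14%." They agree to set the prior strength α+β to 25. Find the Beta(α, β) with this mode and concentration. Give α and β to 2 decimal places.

α = 4.22, β = 20.78

For α,β > 1 the Beta mode is (α−1)/(α+β−2). With α+β = 25, the mode is (α−1)/23.
Set (α−1)/23 = 0.14 → α = 1 + 0.14·23 = 4.22.
β = 25 − α = 20.78.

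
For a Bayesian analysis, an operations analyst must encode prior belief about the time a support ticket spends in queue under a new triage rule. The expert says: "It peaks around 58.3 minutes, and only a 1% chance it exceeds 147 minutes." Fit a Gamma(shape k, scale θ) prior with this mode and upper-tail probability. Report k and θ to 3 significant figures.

Gamma(k,θ) with k>1 has mode (k−1)θ, so θ = 58.3/(k−1).
Need P(X < 147) = 0.99 with θ tied to k this way. Start at k = 2, θ = 58.3: P(X<147) ≈ 0.717.
Too low — raise k to concentrate. Iterating converges to k ≈ 6.48.
Then θ = 58.3/(6.48−1) ≈ 10.6.

k ≈ 6.48, θ ≈ 10.6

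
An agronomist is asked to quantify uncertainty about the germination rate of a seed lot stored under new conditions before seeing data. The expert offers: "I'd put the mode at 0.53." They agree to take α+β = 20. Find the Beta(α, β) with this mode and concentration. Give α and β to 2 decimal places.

For α,β > 1 the Beta mode is (α−1)/(α+β−2). With α+β = 20, the mode is (α−1)/18.
Set (α−1)/18 = 0.53 → α = 1 + 0.53·18 = 10.54.
β = 20 − α = 9.46.

α = 10.54, β = 9.46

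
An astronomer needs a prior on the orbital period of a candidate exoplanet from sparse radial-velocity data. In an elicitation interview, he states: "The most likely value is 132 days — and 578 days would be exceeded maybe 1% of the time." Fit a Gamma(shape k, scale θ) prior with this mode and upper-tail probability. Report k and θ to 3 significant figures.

Gamma(k,θ) with k>1 has mode (k−1)θ, so θ = 132/(k−1).
Need P(X < 578) = 0.99 with θ tied to k this way. Start at k = 2, θ = 132: P(X<578) ≈ 0.933.
Too low — raise k to concentrate. Iterating converges to k ≈ 2.87.
Then θ = 132/(2.87−1) ≈ 70.6.

k ≈ 2.87, θ ≈ 70.6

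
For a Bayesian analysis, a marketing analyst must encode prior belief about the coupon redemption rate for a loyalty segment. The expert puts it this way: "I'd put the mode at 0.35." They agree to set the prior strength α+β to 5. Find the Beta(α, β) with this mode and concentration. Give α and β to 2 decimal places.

For α,β > 1 the Beta mode is (α−1)/(α+β−2). With α+β = 5, the mode is (α−1)/3.
Set (α−1)/3 = 0.35 → α = 1 + 0.35·3 = 2.05.
β = 5 − α = 2.95.

α = 2.05, β = 2.95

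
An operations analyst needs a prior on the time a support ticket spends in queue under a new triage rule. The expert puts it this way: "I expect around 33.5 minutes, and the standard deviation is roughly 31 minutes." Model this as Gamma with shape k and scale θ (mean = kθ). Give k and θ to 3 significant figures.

k ≈ 1.17, θ ≈ 28.7

For Gamma(k, scale θ): mean = kθ, variance = kθ², so CV = 1/√k.
CV = SD/mean = 31/33.5 = 0.9254, hence k = 1/CV² = 1.17.
Then θ = mean/k = 33.5/1.17 = 28.7.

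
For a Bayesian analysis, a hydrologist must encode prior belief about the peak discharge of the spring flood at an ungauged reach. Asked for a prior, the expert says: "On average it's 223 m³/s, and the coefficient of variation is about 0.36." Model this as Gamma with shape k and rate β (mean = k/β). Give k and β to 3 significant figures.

k ≈ 7.72, β ≈ 0.0346

For Gamma(k, rate β): mean = k/β, variance = k/β², so CV = 1/√k.
CV = 0.36, hence k = 1/CV² = 7.72.
Then β = k/mean = 7.72/223 = 0.0346.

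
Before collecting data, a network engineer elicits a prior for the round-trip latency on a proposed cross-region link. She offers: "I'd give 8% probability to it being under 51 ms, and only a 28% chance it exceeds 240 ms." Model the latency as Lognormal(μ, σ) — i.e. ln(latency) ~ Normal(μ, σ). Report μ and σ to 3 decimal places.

If T ~ Lognormal(μ,σ) then ln T ~ Normal(μ,σ), so the p-quantile of ln T is μ + z_p·σ.
ln(51) = 3.932 and ln(240) = 5.481; z_{0.08} = -1.405, z_{0.72} = 0.5828.
σ = (5.481 − 3.932)/(0.5828 − (-1.405)) = 0.779.
μ = 3.932 − (-1.405)·0.779 = 5.027.

μ ≈ 5.027, σ ≈ 0.779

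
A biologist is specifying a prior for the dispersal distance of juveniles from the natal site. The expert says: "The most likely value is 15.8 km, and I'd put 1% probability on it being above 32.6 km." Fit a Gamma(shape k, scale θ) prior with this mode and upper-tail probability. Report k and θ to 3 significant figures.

Gamma(k,θ) with k>1 has mode (k−1)θ, so θ = 15.8/(k−1).
Need P(X < 32.6) = 0.99 with θ tied to k this way. Start at k = 2, θ = 15.8: P(X<32.6) ≈ 0.611.
Too low — raise k to concentrate. Iterating converges to k ≈ 10.3.
Then θ = 15.8/(10.3−1) ≈ 1.7.

k ≈ 10.3, θ ≈ 1.7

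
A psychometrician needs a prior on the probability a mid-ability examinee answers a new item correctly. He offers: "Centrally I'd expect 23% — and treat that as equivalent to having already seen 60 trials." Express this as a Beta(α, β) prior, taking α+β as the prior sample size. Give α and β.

α = 13.8, β = 46.2

Under the effective-sample-size interpretation, Beta(α, β) has prior mean α/(α+β) and prior sample size α+β.
So α+β = 60 and α/(α+β) = 0.23, giving α = 0.23·60 = 13.8 and β = 60 − 13.8 = 46.2.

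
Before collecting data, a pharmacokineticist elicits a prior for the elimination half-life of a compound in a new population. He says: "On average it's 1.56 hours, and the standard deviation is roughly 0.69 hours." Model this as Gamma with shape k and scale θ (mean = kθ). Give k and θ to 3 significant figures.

k ≈ 5.11, θ ≈ 0.305

For Gamma(k, scale θ): mean = kθ, variance = kθ², so CV = 1/√k.
CV = SD/mean = 0.69/1.56 = 0.4423, hence k = 1/CV² = 5.11.
Then θ = mean/k = 1.56/5.11 = 0.305.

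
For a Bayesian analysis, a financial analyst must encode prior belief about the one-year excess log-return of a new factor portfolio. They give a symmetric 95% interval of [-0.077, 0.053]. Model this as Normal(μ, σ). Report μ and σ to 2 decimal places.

A symmetric 95% interval runs μ ± z·σ with z = 1.96.
Half-width = 0.065, so σ = 0.065/1.96 = 0.03.
μ is the interval midpoint, -0.01.

μ = -0.01, σ = 0.03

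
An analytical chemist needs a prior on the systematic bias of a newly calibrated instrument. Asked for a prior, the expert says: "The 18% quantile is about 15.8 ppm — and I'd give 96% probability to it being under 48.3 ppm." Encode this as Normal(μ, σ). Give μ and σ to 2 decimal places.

For Normal(μ,σ), the p-quantile is μ + z_p·σ. Here z_{0.18} = -0.9154, z_{0.96} = 1.751.
So 15.8 = μ − 0.9154σ and 48.3 = μ + 1.751σ.
Subtracting: σ = (48.3 − 15.8)/(1.751 − (-0.9154)) = 12.19.
Then μ = 15.8 − (-0.9154)·12.19 = 26.96.

μ = 26.96, σ = 12.19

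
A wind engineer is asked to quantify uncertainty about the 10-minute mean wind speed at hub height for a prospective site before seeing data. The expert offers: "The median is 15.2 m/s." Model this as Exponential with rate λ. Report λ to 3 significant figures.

λ ≈ 0.0456

Exponential median = ln 2 / λ, so λ = ln 2 / 15.2 = 0.0456.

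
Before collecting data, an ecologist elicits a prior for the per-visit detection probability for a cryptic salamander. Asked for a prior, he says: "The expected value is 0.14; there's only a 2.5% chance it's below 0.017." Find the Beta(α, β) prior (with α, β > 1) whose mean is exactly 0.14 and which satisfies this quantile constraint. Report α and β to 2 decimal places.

With mean 0.14 fixed, write α = 0.14s, β = 0.86s where s = α+β.
Need P(θ < 0.017) = 0.025 under Beta(0.14s, 0.86s). Normal approximation: (q−m)/√(m(1−m)/s) ≈ z_{0.025} = -1.96, so s ≈ 0.14·0.86·(-1.96)²/(0.017−0.14)² = 30.6.
At s = 30.6: P(θ<0.017) ≈ 0.001. Adjusting to match 0.025 gives s ≈ 13.41.
So α = 0.14·13.41 ≈ 1.88, β = 0.86·13.41 ≈ 11.53.

α ≈ 1.88, β ≈ 11.53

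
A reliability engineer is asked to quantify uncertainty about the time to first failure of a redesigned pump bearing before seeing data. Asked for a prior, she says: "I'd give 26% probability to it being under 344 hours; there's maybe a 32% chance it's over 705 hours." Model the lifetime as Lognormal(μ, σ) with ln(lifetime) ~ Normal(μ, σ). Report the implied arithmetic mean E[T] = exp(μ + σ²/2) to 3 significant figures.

E[T] ≈ 642 hours

If T ~ Lognormal(μ,σ) then ln T ~ Normal(μ,σ), so the p-quantile of ln T is μ + z_p·σ.
ln(344) = 5.841 and ln(705) = 6.558; z_{0.26} = -0.6433, z_{0.68} = 0.4677.
σ = (6.558 − 5.841)/(0.4677 − (-0.6433)) = 0.646.
μ = 5.841 − (-0.6433)·0.646 = 6.256.
E[T] = exp(μ + σ²/2) = exp(6.256 + 0.2086) = 642 hours.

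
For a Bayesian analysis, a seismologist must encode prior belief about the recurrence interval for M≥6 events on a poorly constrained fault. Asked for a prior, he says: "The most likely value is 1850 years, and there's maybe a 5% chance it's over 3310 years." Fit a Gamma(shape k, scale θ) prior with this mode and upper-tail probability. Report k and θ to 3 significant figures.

Gamma(k,θ) with k>1 has mode (k−1)θ, so θ = 1850/(k−1).
Need P(X < 3310) = 0.95 with θ tied to k this way. Start at k = 2, θ = 1850: P(X<3310) ≈ 0.534.
Too low — raise k to concentrate. Iterating converges to k ≈ 9.24.
Then θ = 1850/(9.24−1) ≈ 225.

k ≈ 9.24, θ ≈ 225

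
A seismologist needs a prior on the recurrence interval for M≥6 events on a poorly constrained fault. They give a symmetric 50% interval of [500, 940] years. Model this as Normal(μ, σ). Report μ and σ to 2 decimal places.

μ = 720.00, σ = 326.17

A symmetric 50% interval runs μ ± z·σ with z = 0.6745.
Half-width = 220, so σ = 220/0.6745 = 326.17.
μ is the interval midpoint, 720.00.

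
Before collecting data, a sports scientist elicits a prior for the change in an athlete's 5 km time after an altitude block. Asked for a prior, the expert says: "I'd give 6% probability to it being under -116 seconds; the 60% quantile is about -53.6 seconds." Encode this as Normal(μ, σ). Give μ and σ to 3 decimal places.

For Normal(μ,σ), the p-quantile is μ + z_p·σ. Here z_{0.06} = -1.555, z_{0.6} = 0.2533.
So -116 = μ − 1.555σ and -53.6 = μ + 0.2533σ.
Subtracting: σ = (-53.6 − -116)/(0.2533 − (-1.555)) = 34.511.
Then μ = -116 − (-1.555)·34.511 = -62.343.

μ = -62.343, σ = 34.511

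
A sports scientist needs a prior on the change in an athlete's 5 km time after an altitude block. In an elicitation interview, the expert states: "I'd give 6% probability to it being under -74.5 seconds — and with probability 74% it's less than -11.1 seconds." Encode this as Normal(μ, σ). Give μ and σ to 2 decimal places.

μ = -29.66, σ = 28.84

The p-quantile of Normal(μ,σ) is μ + z_p·σ, with z_{0.06} = -1.555 and z_{0.74} = 0.6433.
Eliminate σ: μ = (z₂·x₁ − z₁·x₂)/(z₂ − z₁) = (0.6433·-74.5 − (-1.555)·-11.1)/2.198 = -29.66.
Then σ = (x₂ − x₁)/(z₂ − z₁) = (-11.1 − -74.5)/2.198 = 28.84.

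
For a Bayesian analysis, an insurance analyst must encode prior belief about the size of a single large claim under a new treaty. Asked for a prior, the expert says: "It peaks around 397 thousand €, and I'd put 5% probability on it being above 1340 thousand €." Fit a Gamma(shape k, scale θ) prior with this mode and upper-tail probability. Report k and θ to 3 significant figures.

Gamma(k,θ) with k>1 has mode (k−1)θ, so θ = 397/(k−1).
Need P(X < 1340) = 0.95 with θ tied to k this way. Start at k = 2, θ = 397: P(X<1340) ≈ 0.850.
Too low — raise k to concentrate. Iterating converges to k ≈ 2.76.
Then θ = 397/(2.76−1) ≈ 226.

k ≈ 2.76, θ ≈ 226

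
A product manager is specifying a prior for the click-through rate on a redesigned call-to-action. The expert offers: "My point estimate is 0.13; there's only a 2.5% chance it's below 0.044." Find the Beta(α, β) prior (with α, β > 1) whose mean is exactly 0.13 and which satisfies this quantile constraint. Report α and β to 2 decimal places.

α ≈ 4.87, β ≈ 32.61

With mean 0.13 fixed, write α = 0.13s, β = 0.87s where s = α+β.
Need P(θ < 0.044) = 0.025 under Beta(0.13s, 0.87s). Normal approximation: (q−m)/√(m(1−m)/s) ≈ z_{0.025} = -1.96, so s ≈ 0.13·0.87·(-1.96)²/(0.044−0.13)² = 58.7.
At s = 58.7: P(θ<0.044) ≈ 0.006. Adjusting to match 0.025 gives s ≈ 37.49.
So α = 0.13·37.49 ≈ 4.87, β = 0.87·37.49 ≈ 32.61.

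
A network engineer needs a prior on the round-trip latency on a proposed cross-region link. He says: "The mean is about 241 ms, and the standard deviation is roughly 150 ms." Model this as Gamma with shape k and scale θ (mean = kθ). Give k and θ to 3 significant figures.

k ≈ 2.58, θ ≈ 93.4

For Gamma(k, scale θ): mean = kθ, variance = kθ², so CV = 1/√k.
CV = SD/mean = 150/241 = 0.6224, hence k = 1/CV² = 2.58.
Then θ = mean/k = 241/2.58 = 93.4.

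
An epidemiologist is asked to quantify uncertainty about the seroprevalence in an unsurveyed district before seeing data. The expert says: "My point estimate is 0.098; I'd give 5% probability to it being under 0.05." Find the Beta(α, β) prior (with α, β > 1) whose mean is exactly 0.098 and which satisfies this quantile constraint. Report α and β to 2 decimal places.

α ≈ 7.87, β ≈ 72.43

With mean 0.098 fixed, write α = 0.098s, β = 0.902s where s = α+β.
Need P(θ < 0.05) = 0.05 under Beta(0.098s, 0.902s). Normal approximation: (q−m)/√(m(1−m)/s) ≈ z_{0.05} = -1.64, so s ≈ 0.098·0.902·(-1.64)²/(0.05−0.098)² = 103.8.
At s = 103.8: P(θ<0.05) ≈ 0.029. Adjusting to match 0.05 gives s ≈ 80.30.
So α = 0.098·80.30 ≈ 7.87, β = 0.902·80.30 ≈ 72.43.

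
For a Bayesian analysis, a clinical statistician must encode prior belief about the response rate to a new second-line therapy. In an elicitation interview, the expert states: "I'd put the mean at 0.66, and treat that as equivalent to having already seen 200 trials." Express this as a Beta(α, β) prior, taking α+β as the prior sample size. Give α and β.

Under the effective-sample-size interpretation, Beta(α, β) has prior mean α/(α+β) and prior sample size α+β.
So α+β = 200 and α/(α+β) = 0.66, giving α = 0.66·200 = 132 and β = 200 − 132 = 68.

α = 132, β = 68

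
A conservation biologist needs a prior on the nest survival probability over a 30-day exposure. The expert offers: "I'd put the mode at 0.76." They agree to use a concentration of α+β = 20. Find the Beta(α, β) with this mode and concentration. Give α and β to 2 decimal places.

α = 14.68, β = 5.32

For α,β > 1 the Beta mode is (α−1)/(α+β−2). With α+β = 20, the mode is (α−1)/18.
Set (α−1)/18 = 0.76 → α = 1 + 0.76·18 = 14.68.
β = 20 − α = 5.32.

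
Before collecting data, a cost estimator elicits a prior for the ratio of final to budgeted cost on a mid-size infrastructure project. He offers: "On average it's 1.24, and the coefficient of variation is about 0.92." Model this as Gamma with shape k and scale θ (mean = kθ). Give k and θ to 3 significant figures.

For Gamma(k, scale θ): mean = kθ, variance = kθ², so CV = 1/√k.
CV = 0.92, hence k = 1/CV² = 1.18.
Then θ = mean/k = 1.24/1.18 = 1.05.

k ≈ 1.18, θ ≈ 1.05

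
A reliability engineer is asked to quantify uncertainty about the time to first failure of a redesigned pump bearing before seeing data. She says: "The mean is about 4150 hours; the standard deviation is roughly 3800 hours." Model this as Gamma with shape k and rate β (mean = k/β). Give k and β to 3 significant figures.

k ≈ 1.19, β ≈ 0.000287

For Gamma(k, rate β): mean = k/β, variance = k/β², so CV = 1/√k.
CV = SD/mean = 3800/4150 = 0.9157, hence k = 1/CV² = 1.19.
Then β = k/mean = 1.19/4150 = 0.000287.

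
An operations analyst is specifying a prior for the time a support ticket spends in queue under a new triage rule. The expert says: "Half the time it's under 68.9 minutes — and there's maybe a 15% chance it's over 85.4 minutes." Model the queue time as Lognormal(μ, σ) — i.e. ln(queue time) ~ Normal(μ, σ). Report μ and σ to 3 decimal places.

If T ~ Lognormal(μ,σ) then ln T ~ Normal(μ,σ), so the p-quantile of ln T is μ + z_p·σ.
ln(68.9) = 4.233 and ln(85.4) = 4.447; z_{0.5} = 0, z_{0.85} = 1.036.
σ = (4.447 − 4.233)/(1.036 − (0)) = 0.207.
μ = 4.233 − (0)·0.207 = 4.233.

μ ≈ 4.233, σ ≈ 0.207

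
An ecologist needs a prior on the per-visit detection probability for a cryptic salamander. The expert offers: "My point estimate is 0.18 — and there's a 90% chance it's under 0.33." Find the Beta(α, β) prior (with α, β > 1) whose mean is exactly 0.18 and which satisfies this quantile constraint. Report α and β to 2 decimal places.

With mean 0.18 fixed, write α = 0.18s, β = 0.82s where s = α+β.
Need P(θ < 0.33) = 0.9 under Beta(0.18s, 0.82s). Normal approximation: (q−m)/√(m(1−m)/s) ≈ z_{0.9} = 1.28, so s ≈ 0.18·0.82·(1.28)²/(0.33−0.18)² = 10.8.
At s = 10.8: P(θ<0.33) ≈ 0.893. Adjusting to match 0.9 gives s ≈ 11.66.
So α = 0.18·11.66 ≈ 2.10, β = 0.82·11.66 ≈ 9.56.

α ≈ 2.10, β ≈ 9.56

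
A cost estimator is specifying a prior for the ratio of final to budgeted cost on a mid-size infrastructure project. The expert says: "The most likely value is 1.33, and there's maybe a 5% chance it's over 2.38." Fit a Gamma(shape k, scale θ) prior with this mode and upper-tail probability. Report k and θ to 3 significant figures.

Gamma(k,θ) with k>1 has mode (k−1)θ, so θ = 1.33/(k−1).
Need P(X < 2.38) = 0.95 with θ tied to k this way. Start at k = 2, θ = 1.33: P(X<2.38) ≈ 0.534.
Too low — raise k to concentrate. Iterating converges to k ≈ 9.23.
Then θ = 1.33/(9.23−1) ≈ 0.162.

k ≈ 9.23, θ ≈ 0.162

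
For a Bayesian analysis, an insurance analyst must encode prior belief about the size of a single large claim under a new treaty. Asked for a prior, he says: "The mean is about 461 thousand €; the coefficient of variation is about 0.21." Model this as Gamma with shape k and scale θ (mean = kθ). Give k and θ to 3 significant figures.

k ≈ 22.7, θ ≈ 20.3

For Gamma(k, scale θ): mean = kθ, variance = kθ², so CV = 1/√k.
CV = 0.21, hence k = 1/CV² = 22.7.
Then θ = mean/k = 461/22.7 = 20.3.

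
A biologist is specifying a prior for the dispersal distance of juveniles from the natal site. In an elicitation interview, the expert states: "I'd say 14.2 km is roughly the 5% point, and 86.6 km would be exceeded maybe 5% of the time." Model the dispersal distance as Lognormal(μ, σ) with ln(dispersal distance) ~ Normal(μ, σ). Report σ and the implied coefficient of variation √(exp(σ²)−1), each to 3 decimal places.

If T ~ Lognormal(μ,σ) then ln T ~ Normal(μ,σ), so the p-quantile of ln T is μ + z_p·σ.
ln(14.2) = 2.653 and ln(86.6) = 4.461; z_{0.05} = -1.645, z_{0.95} = 1.645.
σ = (4.461 − 2.653)/(1.645 − (-1.645)) = 0.550.
μ = 2.653 − (-1.645)·0.550 = 3.557.
CV = √(exp(σ²)−1) = √(exp(0.3021)−1) = 0.594.

σ ≈ 0.550, CV ≈ 0.594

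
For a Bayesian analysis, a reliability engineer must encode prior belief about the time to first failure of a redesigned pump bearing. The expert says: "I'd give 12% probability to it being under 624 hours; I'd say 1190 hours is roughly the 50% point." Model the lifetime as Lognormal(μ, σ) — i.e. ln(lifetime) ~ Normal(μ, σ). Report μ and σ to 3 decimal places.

μ ≈ 7.082, σ ≈ 0.549

If T ~ Lognormal(μ,σ) then ln T ~ Normal(μ,σ), so the p-quantile of ln T is μ + z_p·σ.
ln(624) = 6.436 and ln(1190) = 7.082; z_{0.12} = -1.175, z_{0.5} = 0.
σ = (7.082 − 6.436)/(0 − (-1.175)) = 0.549.
μ = 6.436 − (-1.175)·0.549 = 7.082.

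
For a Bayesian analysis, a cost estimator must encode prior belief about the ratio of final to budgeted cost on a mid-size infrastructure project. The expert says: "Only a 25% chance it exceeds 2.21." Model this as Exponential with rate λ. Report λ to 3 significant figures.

λ ≈ 0.627

P(T > 2.21) = e^(−λ·2.21) = 0.25, so λ = −ln(0.25)/2.21 = 0.627.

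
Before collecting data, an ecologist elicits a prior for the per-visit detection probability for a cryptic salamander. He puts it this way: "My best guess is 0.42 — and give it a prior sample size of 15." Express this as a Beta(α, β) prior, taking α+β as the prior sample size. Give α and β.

Under the effective-sample-size interpretation, Beta(α, β) has prior mean α/(α+β) and prior sample size α+β.
So α+β = 15 and α/(α+β) = 0.42, giving α = 0.42·15 = 6.3 and β = 15 − 6.3 = 8.7.

α = 6.3, β = 8.7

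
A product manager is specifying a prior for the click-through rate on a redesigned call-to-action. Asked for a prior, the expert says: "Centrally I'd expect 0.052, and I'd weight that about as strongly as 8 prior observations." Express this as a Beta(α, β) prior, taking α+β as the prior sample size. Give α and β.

α = 0.416, β = 7.584

Under the effective-sample-size interpretation, Beta(α, β) has prior mean α/(α+β) and prior sample size α+β.
So α+β = 8 and α/(α+β) = 0.052, giving α = 0.052·8 = 0.416 and β = 8 − 0.416 = 7.584.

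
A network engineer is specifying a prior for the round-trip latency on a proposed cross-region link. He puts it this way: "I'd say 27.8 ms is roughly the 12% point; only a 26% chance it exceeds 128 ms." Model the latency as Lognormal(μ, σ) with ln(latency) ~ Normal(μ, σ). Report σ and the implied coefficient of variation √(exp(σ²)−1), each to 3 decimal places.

If T ~ Lognormal(μ,σ) then ln T ~ Normal(μ,σ), so the p-quantile of ln T is μ + z_p·σ.
ln(27.8) = 3.325 and ln(128) = 4.852; z_{0.12} = -1.175, z_{0.74} = 0.6433.
σ = (4.852 − 3.325)/(0.6433 − (-1.175)) = 0.840.
μ = 3.325 − (-1.175)·0.840 = 4.312.
CV = √(exp(σ²)−1) = √(exp(0.7052)−1) = 1.012.

σ ≈ 0.840, CV ≈ 1.012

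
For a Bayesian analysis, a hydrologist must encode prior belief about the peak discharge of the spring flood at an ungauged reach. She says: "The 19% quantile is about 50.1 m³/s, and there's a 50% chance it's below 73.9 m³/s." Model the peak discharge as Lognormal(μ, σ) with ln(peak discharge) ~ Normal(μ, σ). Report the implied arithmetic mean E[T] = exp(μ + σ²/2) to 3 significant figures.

E[T] ≈ 81.5 m³/s

If T ~ Lognormal(μ,σ) then ln T ~ Normal(μ,σ), so the p-quantile of ln T is μ + z_p·σ.
ln(50.1) = 3.914 and ln(73.9) = 4.303; z_{0.19} = -0.8779, z_{0.5} = 0.
σ = (4.303 − 3.914)/(0 − (-0.8779)) = 0.443.
μ = 3.914 − (-0.8779)·0.443 = 4.303.
E[T] = exp(μ + σ²/2) = exp(4.303 + 0.0980) = 81.5 m³/s.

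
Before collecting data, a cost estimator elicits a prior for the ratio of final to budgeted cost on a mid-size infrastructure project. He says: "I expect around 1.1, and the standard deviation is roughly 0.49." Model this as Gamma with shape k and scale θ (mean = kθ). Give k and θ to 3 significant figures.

k ≈ 5.04, θ ≈ 0.218

For Gamma(k, scale θ): mean = kθ, variance = kθ², so CV = 1/√k.
CV = SD/mean = 0.49/1.1 = 0.4455, hence k = 1/CV² = 5.04.
Then θ = mean/k = 1.1/5.04 = 0.218.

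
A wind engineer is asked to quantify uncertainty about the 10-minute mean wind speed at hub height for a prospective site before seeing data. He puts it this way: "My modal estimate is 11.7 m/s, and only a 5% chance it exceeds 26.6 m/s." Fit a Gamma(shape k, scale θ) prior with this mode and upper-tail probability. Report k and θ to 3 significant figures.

k ≈ 5.07, θ ≈ 2.88

Gamma(k,θ) with k>1 has mode (k−1)θ, so θ = 11.7/(k−1).
Need P(X < 26.6) = 0.95 with θ tied to k this way. Start at k = 2, θ = 11.7: P(X<26.6) ≈ 0.663.
Too low — raise k to concentrate. Iterating converges to k ≈ 5.07.
Then θ = 11.7/(5.07−1) ≈ 2.88.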